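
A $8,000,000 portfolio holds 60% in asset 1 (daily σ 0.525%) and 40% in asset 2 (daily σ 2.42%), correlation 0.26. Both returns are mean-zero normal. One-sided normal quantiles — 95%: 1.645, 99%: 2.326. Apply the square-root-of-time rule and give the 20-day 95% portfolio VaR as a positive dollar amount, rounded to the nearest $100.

$643,300

σ_p = √(0.6²·0.525² + 0.4²·2.42² + 2·0.26·0.6·0.4·0.525·2.42) = 1.093%.
σ_{20d} = 1.093% × √20 = 4.888%.
VaR = 1.645 × 4.888% = 8.041%; on $8,000,000 that is $643,280.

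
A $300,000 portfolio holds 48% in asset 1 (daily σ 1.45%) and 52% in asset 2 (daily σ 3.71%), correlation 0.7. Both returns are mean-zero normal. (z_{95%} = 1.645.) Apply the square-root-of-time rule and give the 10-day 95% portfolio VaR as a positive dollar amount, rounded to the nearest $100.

σ_p = √(0.48²·1.45² + 0.52²·3.71² + 2·0.7·0.48·0.52·1.45·3.71) = 2.467%.
σ_{10d} = 2.467% × √10 = 7.801%.
VaR = 1.645 × 7.801% = 12.833%; on $300,000 that is $38,499.

$38,500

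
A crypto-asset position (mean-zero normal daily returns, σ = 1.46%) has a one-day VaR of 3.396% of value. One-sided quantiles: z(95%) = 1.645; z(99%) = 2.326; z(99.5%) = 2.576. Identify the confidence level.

Implied z = VaR/σ = 3.396 / 1.46 = 2.326.
This matches z(99%) = 2.326.

99%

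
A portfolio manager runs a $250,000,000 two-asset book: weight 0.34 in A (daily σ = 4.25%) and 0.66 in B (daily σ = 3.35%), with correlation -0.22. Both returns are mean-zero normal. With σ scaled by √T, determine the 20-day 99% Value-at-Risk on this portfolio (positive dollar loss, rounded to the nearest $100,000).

$61,400,000

σ_p = √(0.34²·4.25² + 0.66²·3.35² + 2·-0.22·0.34·0.66·4.25·3.35) = 2.360%.
σ_{20d} = 2.360% × √20 = 10.554%.
z(99%) = 2.326.
VaR = 2.326 × 10.554% = 24.549%; on $250,000,000 that is $61,372,500.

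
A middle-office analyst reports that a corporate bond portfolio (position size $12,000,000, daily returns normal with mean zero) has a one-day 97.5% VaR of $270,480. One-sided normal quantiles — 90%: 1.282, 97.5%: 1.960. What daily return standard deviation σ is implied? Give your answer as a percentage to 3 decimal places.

VaR as a fraction: $270,480 / $12,000,000 = 2.254%.
σ = VaR / z = 2.254% / 1.960 = 1.150%.

1.150%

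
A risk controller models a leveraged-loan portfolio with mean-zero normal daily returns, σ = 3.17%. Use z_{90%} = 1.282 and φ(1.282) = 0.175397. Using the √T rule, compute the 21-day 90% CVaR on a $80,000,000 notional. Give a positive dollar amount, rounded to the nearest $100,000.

σ_{21d} = 3.17% × √21 = 14.527%.
ES multiplier = φ(z)/(1−α) = 0.175397/0.1 = 1.754.
ES = 14.527% × 1.754 = 25.480%; on $80,000,000: $20,384,000.

$20,400,000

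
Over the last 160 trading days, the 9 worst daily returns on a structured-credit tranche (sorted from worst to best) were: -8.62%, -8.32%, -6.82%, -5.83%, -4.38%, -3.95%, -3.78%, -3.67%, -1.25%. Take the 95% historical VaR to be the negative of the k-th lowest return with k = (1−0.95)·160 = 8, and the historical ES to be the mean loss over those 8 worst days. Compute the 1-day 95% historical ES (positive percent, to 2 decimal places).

The 8 worst returns sum to -45.37%.
ES = −(-45.37%) / 8 = 5.67125% ≈ 5.67%.

5.67%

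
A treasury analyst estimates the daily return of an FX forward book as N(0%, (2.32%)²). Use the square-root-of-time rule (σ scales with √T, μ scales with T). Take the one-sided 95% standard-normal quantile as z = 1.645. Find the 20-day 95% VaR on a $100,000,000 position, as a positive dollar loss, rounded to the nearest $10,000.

$17,070,000

σ_{20d} = 2.32% × √20 = 10.375%.
VaR = 1.645 × 10.375% = 17.067%.
On $100,000,000: 0.17067 × $100,000,000 = $17,067,000.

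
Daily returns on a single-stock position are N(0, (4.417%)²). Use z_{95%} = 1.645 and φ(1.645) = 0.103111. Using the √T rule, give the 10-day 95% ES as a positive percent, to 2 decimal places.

28.80%

σ_{10d} = 4.417% × √10 = 13.968%.
ES multiplier = φ(z)/(1−α) = 0.103111/0.05 = 2.062.
ES = 13.968% × 2.062 = 28.802%.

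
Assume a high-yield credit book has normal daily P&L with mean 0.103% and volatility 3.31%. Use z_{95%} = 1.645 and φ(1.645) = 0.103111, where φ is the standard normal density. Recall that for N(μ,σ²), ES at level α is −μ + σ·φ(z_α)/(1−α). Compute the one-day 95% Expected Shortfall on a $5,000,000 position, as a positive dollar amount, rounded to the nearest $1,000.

$336,000

Tail multiplier: φ(z)/(1−α) = 0.103111 / 0.05 = 2.062.
ES = −(0.103%) + 3.31% × 2.062 = 6.722%.
On $5,000,000: 0.06722 × $5,000,000 = $336,100.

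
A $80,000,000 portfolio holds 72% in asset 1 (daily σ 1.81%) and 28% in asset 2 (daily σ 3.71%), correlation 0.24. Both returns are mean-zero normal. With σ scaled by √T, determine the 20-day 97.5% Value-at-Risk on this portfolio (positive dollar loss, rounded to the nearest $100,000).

$13,000,000

σ_p = √(0.72²·1.81² + 0.28²·3.71² + 2·0.24·0.72·0.28·1.81·3.71) = 1.851%.
σ_{20d} = 1.851% × √20 = 8.278%.
z(97.5%) = 1.960.
VaR = 1.960 × 8.278% = 16.225%; on $80,000,000 that is $12,980,000.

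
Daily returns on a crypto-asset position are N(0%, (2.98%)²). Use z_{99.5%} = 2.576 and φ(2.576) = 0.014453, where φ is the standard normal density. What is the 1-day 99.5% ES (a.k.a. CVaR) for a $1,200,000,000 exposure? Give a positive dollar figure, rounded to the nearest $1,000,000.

$103,000,000

Tail multiplier: φ(z)/(1−α) = 0.014453 / 0.005 = 2.891.
ES = 2.98% × 2.891 = 8.615%.
On $1,200,000,000: 0.08615 × $1,200,000,000 = $103,380,000.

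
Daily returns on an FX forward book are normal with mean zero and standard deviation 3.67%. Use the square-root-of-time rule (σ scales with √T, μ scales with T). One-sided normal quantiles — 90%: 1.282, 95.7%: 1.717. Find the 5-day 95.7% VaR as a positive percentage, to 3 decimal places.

14.090%

σ_{5d} = 3.67% × √5 = 8.206%.
VaR = 1.717 × 8.206% = 14.090%.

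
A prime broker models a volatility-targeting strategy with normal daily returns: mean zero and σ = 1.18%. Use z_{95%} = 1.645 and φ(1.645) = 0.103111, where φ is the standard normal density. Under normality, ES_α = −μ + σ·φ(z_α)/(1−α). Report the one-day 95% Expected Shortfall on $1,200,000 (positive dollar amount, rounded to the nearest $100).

Tail multiplier: φ(z)/(1−α) = 0.103111 / 0.05 = 2.062.
ES = 1.18% × 2.062 = 2.433%.
On $1,200,000: 0.02433 × $1,200,000 = $29,196.

$29,200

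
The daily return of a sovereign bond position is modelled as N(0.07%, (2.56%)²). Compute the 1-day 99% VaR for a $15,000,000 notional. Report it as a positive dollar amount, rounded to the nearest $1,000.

$883,000

At 99% one-sided, z = 2.326.
VaR = −μ + z·σ = −(0.07%) + 2.326 × 2.56% = 5.885%.
On $15,000,000: 0.05885 × $15,000,000 = $882,750.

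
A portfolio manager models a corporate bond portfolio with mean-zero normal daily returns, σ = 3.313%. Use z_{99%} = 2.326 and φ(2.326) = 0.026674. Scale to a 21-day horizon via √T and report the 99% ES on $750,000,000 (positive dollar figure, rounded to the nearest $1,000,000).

$304,000,000

σ_{21d} = 3.313% × √21 = 15.182%.
ES multiplier = φ(z)/(1−α) = 0.026674/0.01 = 2.667.
ES = 15.182% × 2.667 = 40.490%; on $750,000,000: $303,675,000.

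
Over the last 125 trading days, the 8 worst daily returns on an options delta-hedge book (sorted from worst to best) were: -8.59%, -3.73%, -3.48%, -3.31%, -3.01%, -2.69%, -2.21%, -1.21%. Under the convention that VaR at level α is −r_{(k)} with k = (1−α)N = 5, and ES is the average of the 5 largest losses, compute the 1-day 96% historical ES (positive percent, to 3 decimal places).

The 5 worst returns sum to -22.12%.
ES = −(-22.12%) / 5 = 4.424%.

4.424%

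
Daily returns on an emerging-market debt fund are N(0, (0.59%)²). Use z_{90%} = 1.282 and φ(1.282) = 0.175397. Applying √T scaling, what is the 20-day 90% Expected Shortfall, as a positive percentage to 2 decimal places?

σ_{20d} = 0.59% × √20 = 2.639%.
ES multiplier = φ(z)/(1−α) = 0.175397/0.1 = 1.754.
ES = 2.639% × 1.754 = 4.629%.

4.63%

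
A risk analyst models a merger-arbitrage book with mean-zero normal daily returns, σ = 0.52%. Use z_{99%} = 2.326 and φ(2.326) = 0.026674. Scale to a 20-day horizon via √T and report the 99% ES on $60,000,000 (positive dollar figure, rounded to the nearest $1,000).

σ_{20d} = 0.52% × √20 = 2.326%.
ES multiplier = φ(z)/(1−α) = 0.026674/0.01 = 2.667.
ES = 2.326% × 2.667 = 6.203%; on $60,000,000: $3,721,800.

$3,722,000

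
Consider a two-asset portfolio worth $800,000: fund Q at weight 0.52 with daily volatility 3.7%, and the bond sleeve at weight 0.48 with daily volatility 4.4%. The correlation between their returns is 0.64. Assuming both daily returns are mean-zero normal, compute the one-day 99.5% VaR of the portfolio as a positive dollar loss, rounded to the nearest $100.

$75,300

σ_p² = 0.52²·3.7² + 0.48²·4.4² + 2·0.64·0.52·0.48·3.7·4.4 = 13.3636 (%²).
σ_p = √13.3636 = 3.656%.
At 99.5%, z = 2.576.
VaR = 2.576 × 3.656% = 9.418%; on $800,000 that is $75,344.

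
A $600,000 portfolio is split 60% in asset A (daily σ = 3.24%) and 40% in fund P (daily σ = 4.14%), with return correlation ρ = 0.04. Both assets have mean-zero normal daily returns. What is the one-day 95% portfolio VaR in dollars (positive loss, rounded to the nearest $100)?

$25,700

σ_p² = 0.6²·3.24² + 0.4²·4.14² + 2·0.04·0.6·0.4·3.24·4.14 = 6.7790 (%²).
σ_p = √6.7790 = 2.604%.
At 95%, z = 1.645.
VaR = 1.645 × 2.604% = 4.284%; on $600,000 that is $25,704.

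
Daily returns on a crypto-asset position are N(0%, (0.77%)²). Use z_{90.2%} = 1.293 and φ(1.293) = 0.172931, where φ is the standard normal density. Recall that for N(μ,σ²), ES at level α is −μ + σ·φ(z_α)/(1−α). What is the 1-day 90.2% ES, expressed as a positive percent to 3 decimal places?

1.359%

Tail multiplier: φ(z)/(1−α) = 0.172931 / 0.098 = 1.765.
ES = 0.77% × 1.765 = 1.359%.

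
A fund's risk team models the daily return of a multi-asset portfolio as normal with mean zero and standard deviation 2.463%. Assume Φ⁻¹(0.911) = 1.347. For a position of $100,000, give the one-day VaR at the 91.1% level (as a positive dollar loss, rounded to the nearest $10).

$3,320

VaR = z·σ = 1.347 × 2.463% = 3.318%.
On $100,000: 0.03318 × $100,000 = $3,318.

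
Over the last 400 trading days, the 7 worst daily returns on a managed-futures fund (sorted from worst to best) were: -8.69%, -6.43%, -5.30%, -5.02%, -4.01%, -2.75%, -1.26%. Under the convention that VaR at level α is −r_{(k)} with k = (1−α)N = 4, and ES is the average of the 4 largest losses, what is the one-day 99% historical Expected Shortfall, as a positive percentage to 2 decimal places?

6.36%

The 4 worst returns sum to -25.44%.
ES = −(-25.44%) / 4 = 6.36%.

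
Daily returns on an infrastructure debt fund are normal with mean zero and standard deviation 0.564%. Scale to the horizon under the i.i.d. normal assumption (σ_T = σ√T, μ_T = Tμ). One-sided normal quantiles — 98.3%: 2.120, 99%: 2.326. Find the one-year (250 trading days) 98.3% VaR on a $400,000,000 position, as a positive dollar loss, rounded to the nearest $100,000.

σ_{250d} = 0.564% × √250 = 8.918%.
VaR = 2.120 × 8.918% = 18.906%.
On $400,000,000: 0.18906 × $400,000,000 = $75,624,000.

$75,600,000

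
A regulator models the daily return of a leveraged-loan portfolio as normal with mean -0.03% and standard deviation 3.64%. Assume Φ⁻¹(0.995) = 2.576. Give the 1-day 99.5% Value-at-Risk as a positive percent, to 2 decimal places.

VaR = −μ + z·σ = −(-0.03%) + 2.576 × 3.64% = 9.407%.

9.41%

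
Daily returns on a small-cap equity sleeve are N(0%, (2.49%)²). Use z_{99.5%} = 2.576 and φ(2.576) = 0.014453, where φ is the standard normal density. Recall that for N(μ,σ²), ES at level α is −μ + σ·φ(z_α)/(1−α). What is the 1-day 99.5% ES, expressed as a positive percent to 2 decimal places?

Tail multiplier: φ(z)/(1−α) = 0.014453 / 0.005 = 2.891.
ES = 2.49% × 2.891 = 7.199%.

7.20%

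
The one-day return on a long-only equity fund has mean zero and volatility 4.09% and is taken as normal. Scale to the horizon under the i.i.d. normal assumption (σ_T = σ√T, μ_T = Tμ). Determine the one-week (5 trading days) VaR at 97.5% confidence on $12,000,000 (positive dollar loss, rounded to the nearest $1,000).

At 97.5%, z = 1.960.
σ_{5d} = 4.09% × √5 = 9.146%.
VaR = 1.960 × 9.146% = 17.926%.
On $12,000,000: 0.17926 × $12,000,000 = $2,151,120.

$2,151,000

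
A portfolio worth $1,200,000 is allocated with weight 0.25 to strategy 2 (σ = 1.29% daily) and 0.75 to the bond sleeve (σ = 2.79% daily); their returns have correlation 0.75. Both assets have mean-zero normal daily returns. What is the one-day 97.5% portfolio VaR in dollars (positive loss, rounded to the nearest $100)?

$55,100

σ_p² = 0.25²·1.29² + 0.75²·2.79² + 2·0.75·0.25·0.75·1.29·2.79 = 5.4948 (%²).
σ_p = √5.4948 = 2.344%.
At 97.5%, z = 1.960.
VaR = 1.960 × 2.344% = 4.594%; on $1,200,000 that is $55,128.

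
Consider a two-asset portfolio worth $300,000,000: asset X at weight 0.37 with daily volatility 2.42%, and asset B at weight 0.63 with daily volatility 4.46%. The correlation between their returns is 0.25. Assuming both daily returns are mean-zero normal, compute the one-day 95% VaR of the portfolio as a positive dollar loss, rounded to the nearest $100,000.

σ_p² = 0.37²·2.42² + 0.63²·4.46² + 2·0.25·0.37·0.63·2.42·4.46 = 9.9547 (%²).
σ_p = √9.9547 = 3.155%.
At 95%, z = 1.645.
VaR = 1.645 × 3.155% = 5.190%; on $300,000,000 that is $15,570,000.

$15,600,000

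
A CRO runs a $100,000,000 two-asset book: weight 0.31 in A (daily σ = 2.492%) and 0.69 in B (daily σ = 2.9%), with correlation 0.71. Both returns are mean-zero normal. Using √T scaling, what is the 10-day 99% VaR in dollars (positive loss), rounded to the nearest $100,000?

σ_p = √(0.31²·2.492² + 0.69²·2.9² + 2·0.71·0.31·0.69·2.492·2.9) = 2.607%.
σ_{10d} = 2.607% × √10 = 8.244%.
z(99%) = 2.326.
VaR = 2.326 × 8.244% = 19.176%; on $100,000,000 that is $19,176,000.

$19,200,000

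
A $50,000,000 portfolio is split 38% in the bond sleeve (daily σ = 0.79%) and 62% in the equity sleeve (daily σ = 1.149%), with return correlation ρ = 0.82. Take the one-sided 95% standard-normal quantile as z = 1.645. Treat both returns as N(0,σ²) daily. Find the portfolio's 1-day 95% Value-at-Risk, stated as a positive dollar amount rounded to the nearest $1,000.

$801,000

σ_p² = 0.38²·0.79² + 0.62²·1.149² + 2·0.82·0.38·0.62·0.79·1.149 = 0.9483 (%²).
σ_p = √0.9483 = 0.974%.
VaR = 1.645 × 0.974% = 1.602%; on $50,000,000 that is $801,000.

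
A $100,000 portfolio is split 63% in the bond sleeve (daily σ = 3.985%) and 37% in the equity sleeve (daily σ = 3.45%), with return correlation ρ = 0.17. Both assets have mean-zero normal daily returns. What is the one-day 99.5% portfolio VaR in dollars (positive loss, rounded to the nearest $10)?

σ_p² = 0.63²·3.985² + 0.37²·3.45² + 2·0.17·0.63·0.37·3.985·3.45 = 9.0219 (%²).
σ_p = √9.0219 = 3.004%.
At 99.5%, z = 2.576.
VaR = 2.576 × 3.004% = 7.738%; on $100,000 that is $7,738.

$7,740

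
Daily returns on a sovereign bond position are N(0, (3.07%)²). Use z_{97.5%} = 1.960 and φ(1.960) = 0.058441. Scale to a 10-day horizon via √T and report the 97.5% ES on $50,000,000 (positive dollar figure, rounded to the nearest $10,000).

$11,350,000

σ_{10d} = 3.07% × √10 = 9.708%.
ES multiplier = φ(z)/(1−α) = 0.058441/0.025 = 2.338.
ES = 9.708% × 2.338 = 22.697%; on $50,000,000: $11,348,500.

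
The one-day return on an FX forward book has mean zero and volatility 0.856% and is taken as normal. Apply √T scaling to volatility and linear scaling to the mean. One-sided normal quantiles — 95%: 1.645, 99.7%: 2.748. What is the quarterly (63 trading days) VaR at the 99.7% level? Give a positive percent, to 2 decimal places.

18.67%

σ_{63d} = 0.856% × √63 = 6.794%.
VaR = 2.748 × 6.794% = 18.670%.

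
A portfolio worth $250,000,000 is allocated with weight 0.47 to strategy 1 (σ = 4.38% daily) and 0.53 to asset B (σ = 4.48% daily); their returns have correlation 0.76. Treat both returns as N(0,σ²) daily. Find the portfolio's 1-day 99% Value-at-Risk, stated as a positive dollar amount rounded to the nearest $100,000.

$24,200,000

σ_p² = 0.47²·4.38² + 0.53²·4.48² + 2·0.76·0.47·0.53·4.38·4.48 = 17.3053 (%²).
σ_p = √17.3053 = 4.160%.
At 99%, z = 2.326.
VaR = 2.326 × 4.160% = 9.676%; on $250,000,000 that is $24,190,000.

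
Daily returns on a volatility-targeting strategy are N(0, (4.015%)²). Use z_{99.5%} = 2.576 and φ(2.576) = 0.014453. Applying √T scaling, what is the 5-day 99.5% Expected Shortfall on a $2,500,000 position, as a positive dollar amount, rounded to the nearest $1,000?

$649,000

σ_{5d} = 4.015% × √5 = 8.978%.
ES multiplier = φ(z)/(1−α) = 0.014453/0.005 = 2.891.
ES = 8.978% × 2.891 = 25.955%; on $2,500,000: $648,875.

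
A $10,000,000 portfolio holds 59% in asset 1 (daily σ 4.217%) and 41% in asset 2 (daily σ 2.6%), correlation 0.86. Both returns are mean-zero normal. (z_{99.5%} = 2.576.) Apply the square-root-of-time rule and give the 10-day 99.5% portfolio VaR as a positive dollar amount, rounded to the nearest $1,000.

σ_p = √(0.59²·4.217² + 0.41²·2.6² + 2·0.86·0.59·0.41·4.217·2.6) = 3.448%.
σ_{10d} = 3.448% × √10 = 10.904%.
VaR = 2.576 × 10.904% = 28.089%; on $10,000,000 that is $2,808,900.

$2,809,000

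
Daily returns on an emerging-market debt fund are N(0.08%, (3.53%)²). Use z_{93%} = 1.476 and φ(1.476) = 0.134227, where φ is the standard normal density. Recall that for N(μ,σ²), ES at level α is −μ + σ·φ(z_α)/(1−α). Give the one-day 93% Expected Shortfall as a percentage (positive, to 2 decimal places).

Tail multiplier: φ(z)/(1−α) = 0.134227 / 0.07 = 1.918.
ES = −(0.08%) + 3.53% × 1.918 = 6.691%.

6.69%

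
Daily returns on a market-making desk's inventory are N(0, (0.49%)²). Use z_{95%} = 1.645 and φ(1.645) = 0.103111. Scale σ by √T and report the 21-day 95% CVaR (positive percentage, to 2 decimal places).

σ_{21d} = 0.49% × √21 = 2.245%.
ES multiplier = φ(z)/(1−α) = 0.103111/0.05 = 2.062.
ES = 2.245% × 2.062 = 4.629%.

4.63%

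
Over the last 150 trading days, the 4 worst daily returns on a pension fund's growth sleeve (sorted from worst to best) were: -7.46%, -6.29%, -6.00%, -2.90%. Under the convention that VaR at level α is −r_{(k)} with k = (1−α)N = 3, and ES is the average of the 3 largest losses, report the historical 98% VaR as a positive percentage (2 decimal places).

6.00%

k = 3; the 3rd lowest return is -6.00%, so VaR = 6.00%.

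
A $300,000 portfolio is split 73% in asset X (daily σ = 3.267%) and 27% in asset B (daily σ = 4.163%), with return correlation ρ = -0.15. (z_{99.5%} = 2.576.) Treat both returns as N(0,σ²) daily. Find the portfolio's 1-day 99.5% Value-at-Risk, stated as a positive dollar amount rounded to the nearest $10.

$19,160

σ_p² = 0.73²·3.267² + 0.27²·4.163² + 2·-0.15·0.73·0.27·3.267·4.163 = 6.1470 (%²).
σ_p = √6.1470 = 2.479%.
VaR = 2.576 × 2.479% = 6.386%; on $300,000 that is $19,158.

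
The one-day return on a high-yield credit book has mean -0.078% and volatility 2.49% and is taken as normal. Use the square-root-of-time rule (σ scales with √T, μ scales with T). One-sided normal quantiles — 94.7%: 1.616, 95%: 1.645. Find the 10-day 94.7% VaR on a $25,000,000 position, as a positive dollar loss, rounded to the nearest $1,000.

σ_{10d} = 2.49% × √10 = 7.874%; μ_{10d} = 10 × -0.078% = -0.780%.
VaR = −(-0.780%) + 1.616 × 7.874% = 13.504%.
On $25,000,000: 0.13504 × $25,000,000 = $3,376,000.

$3,376,000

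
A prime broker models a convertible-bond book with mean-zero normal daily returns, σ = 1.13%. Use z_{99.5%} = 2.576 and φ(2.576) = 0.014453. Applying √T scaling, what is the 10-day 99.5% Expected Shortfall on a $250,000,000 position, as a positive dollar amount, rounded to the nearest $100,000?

σ_{10d} = 1.13% × √10 = 3.573%.
ES multiplier = φ(z)/(1−α) = 0.014453/0.005 = 2.891.
ES = 3.573% × 2.891 = 10.330%; on $250,000,000: $25,825,000.

$25,800,000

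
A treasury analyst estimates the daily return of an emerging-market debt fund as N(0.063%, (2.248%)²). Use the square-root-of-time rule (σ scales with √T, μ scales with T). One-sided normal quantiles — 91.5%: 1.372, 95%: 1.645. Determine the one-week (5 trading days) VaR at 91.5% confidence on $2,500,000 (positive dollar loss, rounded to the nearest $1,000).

σ_{5d} = 2.248% × √5 = 5.027%; μ_{5d} = 5 × 0.063% = 0.315%.
VaR = −(0.315%) + 1.372 × 5.027% = 6.582%.
On $2,500,000: 0.06582 × $2,500,000 = $164,550.

$165,000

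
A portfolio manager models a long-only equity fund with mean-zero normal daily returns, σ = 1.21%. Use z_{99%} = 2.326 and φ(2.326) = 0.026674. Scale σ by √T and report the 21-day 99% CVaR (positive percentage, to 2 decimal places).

14.79%

σ_{21d} = 1.21% × √21 = 5.545%.
ES multiplier = φ(z)/(1−α) = 0.026674/0.01 = 2.667.
ES = 5.545% × 2.667 = 14.789%.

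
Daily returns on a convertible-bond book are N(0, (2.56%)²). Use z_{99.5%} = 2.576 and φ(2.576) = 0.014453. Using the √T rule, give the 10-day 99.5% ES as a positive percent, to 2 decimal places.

σ_{10d} = 2.56% × √10 = 8.095%.
ES multiplier = φ(z)/(1−α) = 0.014453/0.005 = 2.891.
ES = 8.095% × 2.891 = 23.403%.

23.40%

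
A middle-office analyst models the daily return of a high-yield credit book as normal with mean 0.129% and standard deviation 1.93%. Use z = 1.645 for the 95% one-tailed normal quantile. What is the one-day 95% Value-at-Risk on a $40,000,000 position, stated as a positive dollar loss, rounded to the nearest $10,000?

$1,220,000

VaR = −μ + z·σ = −(0.129%) + 1.645 × 1.93% = 3.046%.
On $40,000,000: 0.03046 × $40,000,000 = $1,218,400.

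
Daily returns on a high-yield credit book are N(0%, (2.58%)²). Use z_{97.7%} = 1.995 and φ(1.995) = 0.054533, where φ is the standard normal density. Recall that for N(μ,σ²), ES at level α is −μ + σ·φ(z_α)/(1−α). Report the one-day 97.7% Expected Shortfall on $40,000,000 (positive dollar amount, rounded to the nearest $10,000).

$2,450,000

Tail multiplier: φ(z)/(1−α) = 0.054533 / 0.023 = 2.371.
ES = 2.58% × 2.371 = 6.117%.
On $40,000,000: 0.06117 × $40,000,000 = $2,446,800.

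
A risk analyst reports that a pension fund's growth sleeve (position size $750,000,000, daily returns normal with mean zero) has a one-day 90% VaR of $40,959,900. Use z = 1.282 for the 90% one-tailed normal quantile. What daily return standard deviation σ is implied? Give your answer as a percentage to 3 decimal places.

VaR as a fraction: $40,959,900 / $750,000,000 = 5.461%.
σ = VaR / z = 5.461% / 1.282 = 4.260%.

4.260%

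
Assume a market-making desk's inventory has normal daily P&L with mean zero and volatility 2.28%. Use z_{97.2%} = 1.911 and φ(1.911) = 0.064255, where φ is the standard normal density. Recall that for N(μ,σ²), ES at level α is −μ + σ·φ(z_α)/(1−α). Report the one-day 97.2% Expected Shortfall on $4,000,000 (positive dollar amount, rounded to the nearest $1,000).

$209,000

Tail multiplier: φ(z)/(1−α) = 0.064255 / 0.028 = 2.295.
ES = 2.28% × 2.295 = 5.233%.
On $4,000,000: 0.05233 × $4,000,000 = $209,320.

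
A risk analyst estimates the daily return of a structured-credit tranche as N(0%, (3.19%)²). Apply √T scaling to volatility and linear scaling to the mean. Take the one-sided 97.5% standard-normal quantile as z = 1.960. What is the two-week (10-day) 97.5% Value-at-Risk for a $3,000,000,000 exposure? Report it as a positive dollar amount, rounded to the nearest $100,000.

σ_{10d} = 3.19% × √10 = 10.088%.
VaR = 1.960 × 10.088% = 19.772%.
On $3,000,000,000: 0.19772 × $3,000,000,000 = $593,160,000.

$593,200,000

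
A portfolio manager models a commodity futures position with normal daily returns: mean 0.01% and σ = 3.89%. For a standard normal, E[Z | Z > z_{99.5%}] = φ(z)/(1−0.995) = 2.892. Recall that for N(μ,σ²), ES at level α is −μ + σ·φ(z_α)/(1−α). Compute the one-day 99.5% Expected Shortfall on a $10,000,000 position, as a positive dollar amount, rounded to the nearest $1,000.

$1,124,000

ES = −(0.01%) + 3.89% × 2.892 = 11.240%.
On $10,000,000: 0.11240 × $10,000,000 = $1,124,000.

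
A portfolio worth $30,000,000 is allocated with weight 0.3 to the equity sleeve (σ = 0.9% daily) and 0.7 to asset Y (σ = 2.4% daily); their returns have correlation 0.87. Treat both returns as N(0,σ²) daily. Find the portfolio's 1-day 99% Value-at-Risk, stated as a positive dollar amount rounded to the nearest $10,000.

$1,340,000

σ_p² = 0.3²·0.9² + 0.7²·2.4² + 2·0.87·0.3·0.7·0.9·2.4 = 3.6846 (%²).
σ_p = √3.6846 = 1.920%.
At 99%, z = 2.326.
VaR = 2.326 × 1.920% = 4.466%; on $30,000,000 that is $1,339,800.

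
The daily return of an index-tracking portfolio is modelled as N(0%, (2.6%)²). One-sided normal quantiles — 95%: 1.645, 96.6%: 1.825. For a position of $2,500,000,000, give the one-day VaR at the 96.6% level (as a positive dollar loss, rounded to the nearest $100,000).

VaR = z·σ = 1.825 × 2.6% = 4.745%.
On $2,500,000,000: 0.04745 × $2,500,000,000 = $118,625,000.

$118,600,000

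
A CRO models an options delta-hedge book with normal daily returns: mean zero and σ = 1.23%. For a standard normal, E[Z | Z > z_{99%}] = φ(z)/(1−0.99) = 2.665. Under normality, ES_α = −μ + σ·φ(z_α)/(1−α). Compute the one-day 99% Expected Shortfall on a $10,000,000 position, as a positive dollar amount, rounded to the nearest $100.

$327,800

ES = 1.23% × 2.665 = 3.278%.
On $10,000,000: 0.03278 × $10,000,000 = $327,800.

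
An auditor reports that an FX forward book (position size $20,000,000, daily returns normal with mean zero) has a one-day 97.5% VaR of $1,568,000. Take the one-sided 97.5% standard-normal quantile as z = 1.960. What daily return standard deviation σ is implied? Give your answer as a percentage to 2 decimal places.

4.00%

VaR as a fraction: $1,568,000 / $20,000,000 = 7.840%.
σ = VaR / z = 7.840% / 1.960 = 4.000%.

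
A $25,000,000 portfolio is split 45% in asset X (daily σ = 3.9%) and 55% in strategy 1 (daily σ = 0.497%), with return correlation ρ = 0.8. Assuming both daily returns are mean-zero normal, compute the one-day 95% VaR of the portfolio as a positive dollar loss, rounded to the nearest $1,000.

σ_p² = 0.45²·3.9² + 0.55²·0.497² + 2·0.8·0.45·0.55·3.9·0.497 = 3.9223 (%²).
σ_p = √3.9223 = 1.980%.
At 95%, z = 1.645.
VaR = 1.645 × 1.980% = 3.257%; on $25,000,000 that is $814,250.

$814,000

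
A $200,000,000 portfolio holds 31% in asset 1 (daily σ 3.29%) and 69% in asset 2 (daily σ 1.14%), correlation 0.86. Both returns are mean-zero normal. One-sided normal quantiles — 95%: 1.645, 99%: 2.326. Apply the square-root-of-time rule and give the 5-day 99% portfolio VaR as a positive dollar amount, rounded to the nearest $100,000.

σ_p = √(0.31²·3.29² + 0.69²·1.14² + 2·0.86·0.31·0.69·3.29·1.14) = 1.743%.
σ_{5d} = 1.743% × √5 = 3.897%.
VaR = 2.326 × 3.897% = 9.064%; on $200,000,000 that is $18,128,000.

$18,100,000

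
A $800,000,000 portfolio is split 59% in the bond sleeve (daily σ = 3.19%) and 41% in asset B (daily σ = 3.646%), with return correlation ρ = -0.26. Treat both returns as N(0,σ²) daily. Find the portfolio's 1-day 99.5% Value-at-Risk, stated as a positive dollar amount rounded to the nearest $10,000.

$42,800,000

σ_p² = 0.59²·3.19² + 0.41²·3.646² + 2·-0.26·0.59·0.41·3.19·3.646 = 4.3139 (%²).
σ_p = √4.3139 = 2.077%.
At 99.5%, z = 2.576.
VaR = 2.576 × 2.077% = 5.350%; on $800,000,000 that is $42,800,000.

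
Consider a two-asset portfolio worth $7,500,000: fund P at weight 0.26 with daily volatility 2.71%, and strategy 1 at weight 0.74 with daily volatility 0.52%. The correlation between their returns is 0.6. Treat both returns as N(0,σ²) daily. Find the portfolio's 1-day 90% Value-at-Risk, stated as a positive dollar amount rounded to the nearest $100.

$94,700

σ_p² = 0.26²·2.71² + 0.74²·0.52² + 2·0.6·0.26·0.74·2.71·0.52 = 0.9699 (%²).
σ_p = √0.9699 = 0.985%.
At 90%, z = 1.282.
VaR = 1.282 × 0.985% = 1.263%; on $7,500,000 that is $94,725.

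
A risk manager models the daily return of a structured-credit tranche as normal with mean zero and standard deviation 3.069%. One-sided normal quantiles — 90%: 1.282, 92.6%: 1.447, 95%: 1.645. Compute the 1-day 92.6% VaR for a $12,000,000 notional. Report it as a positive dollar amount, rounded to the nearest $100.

$532,900

VaR = z·σ = 1.447 × 3.069% = 4.441%.
On $12,000,000: 0.04441 × $12,000,000 = $532,920.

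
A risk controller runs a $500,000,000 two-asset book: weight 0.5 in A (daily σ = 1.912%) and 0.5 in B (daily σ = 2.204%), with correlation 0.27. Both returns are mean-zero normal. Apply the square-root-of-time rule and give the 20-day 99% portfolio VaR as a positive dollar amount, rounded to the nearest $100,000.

$85,400,000

σ_p = √(0.5²·1.912² + 0.5²·2.204² + 2·0.27·0.5·0.5·1.912·2.204) = 1.642%.
σ_{20d} = 1.642% × √20 = 7.343%.
z(99%) = 2.326.
VaR = 2.326 × 7.343% = 17.080%; on $500,000,000 that is $85,400,000.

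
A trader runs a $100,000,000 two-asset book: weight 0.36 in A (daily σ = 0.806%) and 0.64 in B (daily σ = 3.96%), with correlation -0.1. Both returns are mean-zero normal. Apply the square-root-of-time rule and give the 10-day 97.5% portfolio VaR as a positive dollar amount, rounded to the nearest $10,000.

σ_p = √(0.36²·0.806² + 0.64²·3.96² + 2·-0.1·0.36·0.64·0.806·3.96) = 2.522%.
σ_{10d} = 2.522% × √10 = 7.975%.
z(97.5%) = 1.960.
VaR = 1.960 × 7.975% = 15.631%; on $100,000,000 that is $15,631,000.

$15,630,000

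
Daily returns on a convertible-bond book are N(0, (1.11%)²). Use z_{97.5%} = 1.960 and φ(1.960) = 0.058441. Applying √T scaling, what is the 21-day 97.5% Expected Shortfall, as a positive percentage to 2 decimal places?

σ_{21d} = 1.11% × √21 = 5.087%.
ES multiplier = φ(z)/(1−α) = 0.058441/0.025 = 2.338.
ES = 5.087% × 2.338 = 11.893%.

11.89%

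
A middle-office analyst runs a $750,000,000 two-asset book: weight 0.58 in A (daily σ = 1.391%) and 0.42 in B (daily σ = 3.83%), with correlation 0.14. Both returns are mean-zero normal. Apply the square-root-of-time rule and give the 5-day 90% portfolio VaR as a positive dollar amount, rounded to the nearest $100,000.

$40,800,000

σ_p = √(0.58²·1.391² + 0.42²·3.83² + 2·0.14·0.58·0.42·1.391·3.83) = 1.898%.
σ_{5d} = 1.898% × √5 = 4.244%.
z(90%) = 1.282.
VaR = 1.282 × 4.244% = 5.441%; on $750,000,000 that is $40,807,500.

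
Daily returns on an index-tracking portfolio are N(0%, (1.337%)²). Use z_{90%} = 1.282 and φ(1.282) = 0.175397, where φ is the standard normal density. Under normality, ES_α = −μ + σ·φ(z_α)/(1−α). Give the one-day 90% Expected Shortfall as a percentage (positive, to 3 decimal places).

2.345%

Tail multiplier: φ(z)/(1−α) = 0.175397 / 0.1 = 1.754.
ES = 1.337% × 1.754 = 2.345%.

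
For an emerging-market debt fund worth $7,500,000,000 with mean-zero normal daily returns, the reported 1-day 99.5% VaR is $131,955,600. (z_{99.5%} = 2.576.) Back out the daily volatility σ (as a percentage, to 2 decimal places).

0.68%

VaR as a fraction: $131,955,600 / $7,500,000,000 = 1.759%.
σ = VaR / z = 1.759% / 2.576 = 0.683%.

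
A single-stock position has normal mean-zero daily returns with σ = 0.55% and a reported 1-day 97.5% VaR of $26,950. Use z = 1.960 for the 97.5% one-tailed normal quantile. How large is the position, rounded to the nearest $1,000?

$2,500,000

VaR as a fraction of value: z·σ = 1.960 × 0.55% = 1.078%.
Position = $26,950 / 0.01078 = $2,500,000.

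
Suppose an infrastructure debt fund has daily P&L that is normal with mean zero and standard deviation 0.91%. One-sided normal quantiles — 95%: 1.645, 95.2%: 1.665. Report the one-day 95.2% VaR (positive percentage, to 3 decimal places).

1.515%

VaR = z·σ = 1.665 × 0.91% = 1.515%.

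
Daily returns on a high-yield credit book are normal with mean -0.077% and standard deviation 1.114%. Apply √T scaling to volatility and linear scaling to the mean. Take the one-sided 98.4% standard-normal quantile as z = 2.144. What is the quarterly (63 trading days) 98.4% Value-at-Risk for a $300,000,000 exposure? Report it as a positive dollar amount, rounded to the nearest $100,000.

$71,400,000

σ_{63d} = 1.114% × √63 = 8.842%; μ_{63d} = 63 × -0.077% = -4.851%.
VaR = −(-4.851%) + 2.144 × 8.842% = 23.808%.
On $300,000,000: 0.23808 × $300,000,000 = $71,424,000.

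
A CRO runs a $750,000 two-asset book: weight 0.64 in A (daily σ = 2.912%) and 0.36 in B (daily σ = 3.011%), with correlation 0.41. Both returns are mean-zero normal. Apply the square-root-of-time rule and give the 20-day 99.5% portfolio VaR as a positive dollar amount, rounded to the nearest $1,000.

$217,000

σ_p = √(0.64²·2.912² + 0.36²·3.011² + 2·0.41·0.64·0.36·2.912·3.011) = 2.511%.
σ_{20d} = 2.511% × √20 = 11.230%.
z(99.5%) = 2.576.
VaR = 2.576 × 11.230% = 28.928%; on $750,000 that is $216,960.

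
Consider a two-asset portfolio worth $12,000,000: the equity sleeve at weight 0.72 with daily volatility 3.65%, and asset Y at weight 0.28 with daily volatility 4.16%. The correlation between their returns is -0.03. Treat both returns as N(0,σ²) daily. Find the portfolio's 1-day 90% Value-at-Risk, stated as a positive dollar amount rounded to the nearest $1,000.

$437,000

σ_p² = 0.72²·3.65² + 0.28²·4.16² + 2·-0.03·0.72·0.28·3.65·4.16 = 8.0795 (%²).
σ_p = √8.0795 = 2.842%.
At 90%, z = 1.282.
VaR = 1.282 × 2.842% = 3.643%; on $12,000,000 that is $437,160.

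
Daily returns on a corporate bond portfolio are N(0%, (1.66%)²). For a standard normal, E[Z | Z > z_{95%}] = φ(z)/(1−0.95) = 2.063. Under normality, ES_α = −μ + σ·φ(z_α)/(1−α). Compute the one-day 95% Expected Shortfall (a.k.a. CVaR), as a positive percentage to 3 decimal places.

ES = 1.66% × 2.063 = 3.425%.

3.425%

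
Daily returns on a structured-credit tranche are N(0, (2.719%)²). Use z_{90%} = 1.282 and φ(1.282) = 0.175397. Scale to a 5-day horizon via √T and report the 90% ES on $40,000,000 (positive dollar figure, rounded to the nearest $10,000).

$4,270,000

σ_{5d} = 2.719% × √5 = 6.080%.
ES multiplier = φ(z)/(1−α) = 0.175397/0.1 = 1.754.
ES = 6.080% × 1.754 = 10.664%; on $40,000,000: $4,265,600.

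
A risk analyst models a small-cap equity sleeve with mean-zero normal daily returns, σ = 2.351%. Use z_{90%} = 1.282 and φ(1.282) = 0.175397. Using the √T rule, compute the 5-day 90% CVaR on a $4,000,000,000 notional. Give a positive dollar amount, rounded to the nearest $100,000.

σ_{5d} = 2.351% × √5 = 5.257%.
ES multiplier = φ(z)/(1−α) = 0.175397/0.1 = 1.754.
ES = 5.257% × 1.754 = 9.221%; on $4,000,000,000: $368,840,000.

$368,800,000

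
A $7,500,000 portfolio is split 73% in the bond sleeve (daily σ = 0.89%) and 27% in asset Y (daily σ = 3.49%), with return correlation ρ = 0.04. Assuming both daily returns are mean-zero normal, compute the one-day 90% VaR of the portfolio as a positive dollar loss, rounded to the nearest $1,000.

$112,000

σ_p² = 0.73²·0.89² + 0.27²·3.49² + 2·0.04·0.73·0.27·0.89·3.49 = 1.3590 (%²).
σ_p = √1.3590 = 1.166%.
At 90%, z = 1.282.
VaR = 1.282 × 1.166% = 1.495%; on $7,500,000 that is $112,125.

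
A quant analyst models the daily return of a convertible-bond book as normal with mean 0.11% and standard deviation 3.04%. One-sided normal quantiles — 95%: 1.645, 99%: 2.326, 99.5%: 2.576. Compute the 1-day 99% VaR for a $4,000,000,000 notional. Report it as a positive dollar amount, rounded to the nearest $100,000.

VaR = −μ + z·σ = −(0.11%) + 2.326 × 3.04% = 6.961%.
On $4,000,000,000: 0.06961 × $4,000,000,000 = $278,440,000.

$278,400,000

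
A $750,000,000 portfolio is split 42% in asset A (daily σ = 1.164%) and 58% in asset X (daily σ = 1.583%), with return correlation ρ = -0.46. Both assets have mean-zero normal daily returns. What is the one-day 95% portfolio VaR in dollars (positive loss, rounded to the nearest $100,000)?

$10,100,000

σ_p² = 0.42²·1.164² + 0.58²·1.583² + 2·-0.46·0.42·0.58·1.164·1.583 = 0.6690 (%²).
σ_p = √0.6690 = 0.818%.
At 95%, z = 1.645.
VaR = 1.645 × 0.818% = 1.346%; on $750,000,000 that is $10,095,000.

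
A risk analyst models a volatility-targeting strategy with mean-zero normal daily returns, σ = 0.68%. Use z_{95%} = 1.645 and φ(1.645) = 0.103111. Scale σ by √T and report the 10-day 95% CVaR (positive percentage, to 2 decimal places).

4.43%

σ_{10d} = 0.68% × √10 = 2.150%.
ES multiplier = φ(z)/(1−α) = 0.103111/0.05 = 2.062.
ES = 2.150% × 2.062 = 4.433%.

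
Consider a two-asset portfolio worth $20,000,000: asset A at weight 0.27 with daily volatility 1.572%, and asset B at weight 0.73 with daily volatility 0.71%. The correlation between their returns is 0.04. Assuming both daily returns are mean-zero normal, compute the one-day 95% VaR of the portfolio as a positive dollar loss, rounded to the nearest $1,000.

$225,000

σ_p² = 0.27²·1.572² + 0.73²·0.71² + 2·0.04·0.27·0.73·1.572·0.71 = 0.4664 (%²).
σ_p = √0.4664 = 0.683%.
At 95%, z = 1.645.
VaR = 1.645 × 0.683% = 1.124%; on $20,000,000 that is $224,800.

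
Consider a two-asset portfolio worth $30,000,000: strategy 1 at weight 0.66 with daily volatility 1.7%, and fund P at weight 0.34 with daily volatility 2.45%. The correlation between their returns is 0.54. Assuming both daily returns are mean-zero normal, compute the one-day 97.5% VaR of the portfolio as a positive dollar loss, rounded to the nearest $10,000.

$1,010,000

σ_p² = 0.66²·1.7² + 0.34²·2.45² + 2·0.54·0.66·0.34·1.7·2.45 = 2.9622 (%²).
σ_p = √2.9622 = 1.721%.
At 97.5%, z = 1.960.
VaR = 1.960 × 1.721% = 3.373%; on $30,000,000 that is $1,011,900.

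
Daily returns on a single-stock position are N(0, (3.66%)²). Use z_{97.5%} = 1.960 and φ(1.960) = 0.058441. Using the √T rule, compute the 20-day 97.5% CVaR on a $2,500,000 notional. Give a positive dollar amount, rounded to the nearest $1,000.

σ_{20d} = 3.66% × √20 = 16.368%.
ES multiplier = φ(z)/(1−α) = 0.058441/0.025 = 2.338.
ES = 16.368% × 2.338 = 38.268%; on $2,500,000: $956,700.

$957,000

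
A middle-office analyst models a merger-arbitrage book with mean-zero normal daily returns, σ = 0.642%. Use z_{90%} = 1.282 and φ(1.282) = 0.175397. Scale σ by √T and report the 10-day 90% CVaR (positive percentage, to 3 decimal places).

σ_{10d} = 0.642% × √10 = 2.030%.
ES multiplier = φ(z)/(1−α) = 0.175397/0.1 = 1.754.
ES = 2.030% × 1.754 = 3.561%.

3.561%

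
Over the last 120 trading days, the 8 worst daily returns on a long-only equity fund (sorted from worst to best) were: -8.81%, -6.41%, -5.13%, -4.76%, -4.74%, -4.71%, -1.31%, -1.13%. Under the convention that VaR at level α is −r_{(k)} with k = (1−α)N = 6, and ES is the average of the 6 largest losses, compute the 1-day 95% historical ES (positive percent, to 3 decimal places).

The 6 worst returns sum to -34.56%.
ES = −(-34.56%) / 6 = 5.76% ≈ 5.760%.

5.760%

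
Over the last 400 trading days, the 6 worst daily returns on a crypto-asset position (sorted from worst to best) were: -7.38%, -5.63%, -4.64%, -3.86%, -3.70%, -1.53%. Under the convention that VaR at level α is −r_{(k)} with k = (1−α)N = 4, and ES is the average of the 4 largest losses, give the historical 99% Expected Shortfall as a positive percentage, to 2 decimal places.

5.38%

The 4 worst returns sum to -21.51%.
ES = −(-21.51%) / 4 = 5.3775% ≈ 5.38%.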